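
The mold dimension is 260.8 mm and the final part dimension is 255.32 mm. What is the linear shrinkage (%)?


Shrinkage = (mold - part) / mold * 100
= (260.8 - 255.32) / 260.8 * 100
= 5.48 / 260.8 * 100
= 2.1%

2.1%


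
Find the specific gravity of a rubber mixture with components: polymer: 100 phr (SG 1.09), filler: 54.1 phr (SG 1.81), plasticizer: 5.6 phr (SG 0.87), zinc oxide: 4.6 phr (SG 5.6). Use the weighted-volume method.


Sum of weights = 164.3
Volume contributions:
  polymer: 100/1.09 = 91.7431
  filler: 54.1/1.81 = 29.8895
  plasticizer: 5.6/0.87 = 6.4368
  zinc oxide: 4.6/5.6 = 0.8214
Sum of volumes = 128.8908
SG = 164.3 / 128.8908 = 1.275

SG = 1.275


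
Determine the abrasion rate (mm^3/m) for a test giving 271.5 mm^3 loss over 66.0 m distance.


Rate = volume_loss / distance
= 271.5 / 66.0
= 4.114 mm^3/m

4.114 mm^3/m


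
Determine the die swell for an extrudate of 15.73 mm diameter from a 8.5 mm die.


Die swell ratio = D_extrudate / D_die
= 15.73 / 8.5
= 1.851

Die swell = 1.851


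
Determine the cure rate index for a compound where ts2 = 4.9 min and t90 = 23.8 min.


CRI = 100 / (t90 - ts2)
= 100 / (23.8 - 4.9)
= 100 / 18.9
= 5.29 min^-1

5.29 min^-1


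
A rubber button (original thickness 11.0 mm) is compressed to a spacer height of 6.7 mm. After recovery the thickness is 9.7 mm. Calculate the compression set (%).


CS = (t0 - recovered) / (t0 - ts) * 100
= (11.0 - 9.7) / (11.0 - 6.7) * 100
= 1.3 / 4.3 * 100
= 30.2%

30.2%


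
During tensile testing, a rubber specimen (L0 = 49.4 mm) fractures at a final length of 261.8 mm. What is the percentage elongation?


Elongation = (Lf - L0) / L0 * 100
= (261.8 - 49.4) / 49.4 * 100
= 212.4 / 49.4 * 100
= 430.0%

430.0%


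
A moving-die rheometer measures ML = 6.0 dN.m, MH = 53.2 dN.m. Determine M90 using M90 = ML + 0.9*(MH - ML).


M90 = ML + 0.9 * (MH - ML)
M90 = 6.0 + 0.9 * (53.2 - 6.0)
M90 = 6.0 + 0.9 * 47.2
M90 = 48.48 dN.m

48.48 dN.m


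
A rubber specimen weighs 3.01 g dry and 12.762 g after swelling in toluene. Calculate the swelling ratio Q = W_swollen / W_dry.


Q = W_swollen / W_dry
Q = 12.762 / 3.01
Q = 4.24

Q = 4.24


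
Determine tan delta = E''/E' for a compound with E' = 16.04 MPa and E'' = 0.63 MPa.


tan delta = E'' / E'
= 0.63 / 16.04
= 0.0393

tan delta = 0.0393


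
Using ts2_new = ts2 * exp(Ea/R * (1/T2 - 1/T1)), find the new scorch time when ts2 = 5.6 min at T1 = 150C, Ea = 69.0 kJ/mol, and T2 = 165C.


Convert temperatures: T1 = 150 + 273.15 = 423.15 K, T2 = 165 + 273.15 = 438.15 K
ts2_new = 5.6 * exp(69000 / 8.314 * (1/438.15 - 1/423.15))
1/T2 - 1/T1 = -8.0905e-05
ts2_new = 2.86 min

2.86 min


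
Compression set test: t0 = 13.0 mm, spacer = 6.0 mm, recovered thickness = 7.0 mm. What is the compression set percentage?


CS = (t0 - recovered) / (t0 - ts) * 100
= (13.0 - 7.0) / (13.0 - 6.0) * 100
= 6.0 / 7.0 * 100
= 85.7%

85.7%


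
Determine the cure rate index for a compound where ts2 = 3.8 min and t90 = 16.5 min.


CRI = 100 / (t90 - ts2)
= 100 / (16.5 - 3.8)
= 100 / 12.7
= 7.87 min^-1

7.87 min^-1


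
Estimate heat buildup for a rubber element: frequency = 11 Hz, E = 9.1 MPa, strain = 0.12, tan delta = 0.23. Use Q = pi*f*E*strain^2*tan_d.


Q = pi * f * E * strain^2 * tan_d
= pi * 11 * 9.1 * 0.12^2 * 0.23
= pi * 11 * 9.1 * 0.0144 * 0.23
= 1.0415

Q = 1.0415


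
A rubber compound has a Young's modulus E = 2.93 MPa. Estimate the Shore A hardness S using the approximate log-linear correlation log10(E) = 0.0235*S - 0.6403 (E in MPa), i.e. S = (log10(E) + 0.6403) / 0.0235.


log10(E) = 0.0235*S - 0.6403  =>  S = (log10(E) + 0.6403) / 0.0235
log10(2.93) = 0.466868
S = (0.466868 + 0.6403) / 0.0235 = 1.107168 / 0.0235
S = 47.1

Shore A = 47.1


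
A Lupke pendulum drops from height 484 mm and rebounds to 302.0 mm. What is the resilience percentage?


Resilience = h_rebound / h_drop * 100
= 302.0 / 484 * 100
= 62.4%

62.4%


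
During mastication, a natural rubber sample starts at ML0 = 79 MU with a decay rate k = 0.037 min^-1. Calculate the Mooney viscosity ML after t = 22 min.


ML = ML0 * exp(-k * t)
ML = 79 * exp(-0.037 * 22)
ML = 79 * 0.4431
ML = 35.0 MU

35.0 MU


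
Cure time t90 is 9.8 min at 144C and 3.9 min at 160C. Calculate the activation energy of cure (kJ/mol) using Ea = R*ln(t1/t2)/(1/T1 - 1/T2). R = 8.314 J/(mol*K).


T1 = 417.15 K, T2 = 433.15 K
1/T1 - 1/T2 = 8.8550e-05
ln(t1/t2) = ln(9.8/3.9) = 0.9214
Ea = 8.314 * 0.9214 / 8.8550e-05 = 86511.0456 J/mol
Ea = 86.51 kJ/mol

86.51 kJ/mol


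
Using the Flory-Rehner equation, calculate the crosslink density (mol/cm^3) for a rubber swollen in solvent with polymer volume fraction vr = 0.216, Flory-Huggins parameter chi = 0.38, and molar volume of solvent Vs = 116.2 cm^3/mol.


ln(1 - vr) = ln(1 - 0.216) = -0.2433
Numerator = -((-0.2433) + 0.216 + 0.38 * 0.216^2) = 0.0096
Denominator = 116.2 * (0.216^(1/3) - 0.216/2) = 57.1704
nu = 0.0096 / 57.1704 = 1.6822e-04 mol/cm^3

1.6822e-04 mol/cm^3


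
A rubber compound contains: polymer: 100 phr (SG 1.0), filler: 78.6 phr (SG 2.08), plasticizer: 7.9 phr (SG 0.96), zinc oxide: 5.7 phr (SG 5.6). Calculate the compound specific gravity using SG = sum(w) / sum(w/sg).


Sum of weights = 192.2
Volume contributions:
  polymer: 100/1.0 = 100.0000
  filler: 78.6/2.08 = 37.7885
  plasticizer: 7.9/0.96 = 8.2292
  zinc oxide: 5.7/5.6 = 1.0179
Sum of volumes = 147.0355
SG = 192.2 / 147.0355 = 1.307

SG = 1.307


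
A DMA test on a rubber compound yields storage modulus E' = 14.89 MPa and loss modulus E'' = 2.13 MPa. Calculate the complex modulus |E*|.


|E*| = sqrt(E'^2 + E''^2)
= sqrt(14.89^2 + 2.13^2)
= sqrt(221.7121 + 4.5369)
= 15.042 MPa

15.042 MPa


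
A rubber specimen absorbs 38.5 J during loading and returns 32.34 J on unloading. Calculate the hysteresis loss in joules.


Hysteresis loss = loading - unloading
= 38.5 - 32.34
= 6.16 J

6.16 J


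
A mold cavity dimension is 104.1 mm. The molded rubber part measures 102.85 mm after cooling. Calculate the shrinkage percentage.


Shrinkage = (mold - part) / mold * 100
= (104.1 - 102.85) / 104.1 * 100
= 1.25 / 104.1 * 100
= 1.2%

1.2%


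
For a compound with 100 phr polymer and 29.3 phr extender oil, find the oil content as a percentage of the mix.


Oil % = oil / (100 + oil) * 100
= 29.3 / (100 + 29.3) * 100
= 29.3 / 129.3 * 100
= 22.66%

22.66%


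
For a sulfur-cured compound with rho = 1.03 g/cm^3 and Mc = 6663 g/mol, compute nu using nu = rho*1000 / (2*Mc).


nu = rho * 1000 / (2 * Mc)
nu = 1.03 * 1000 / (2 * 6663)
nu = 1030.0 / 13326
nu = 0.0773 mol/L

0.0773 mol/L


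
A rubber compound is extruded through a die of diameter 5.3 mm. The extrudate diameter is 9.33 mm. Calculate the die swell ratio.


Die swell ratio = D_extrudate / D_die
= 9.33 / 5.3
= 1.76

Die swell = 1.76


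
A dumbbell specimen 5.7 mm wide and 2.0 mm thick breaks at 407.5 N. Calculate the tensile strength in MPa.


Area = width * thickness = 5.7 * 2.0 = 11.4 mm^2
TS = force / area = 407.5 / 11.4 = 35.75 MPa

35.75 MPa


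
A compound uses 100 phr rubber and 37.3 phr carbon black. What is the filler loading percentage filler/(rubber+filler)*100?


Filler % = filler / (rubber + filler) * 100
= 37.3 / (100 + 37.3) * 100
= 37.3 / 137.3 * 100
= 27.17%

27.17%


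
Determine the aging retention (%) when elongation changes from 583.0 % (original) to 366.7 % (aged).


Retention = aged / original * 100
= 366.7 / 583.0 * 100
= 62.9%

62.9%


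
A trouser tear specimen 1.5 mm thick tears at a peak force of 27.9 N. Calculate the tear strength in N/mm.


Tear strength = force / thickness
= 27.9 / 1.5
= 18.6 N/mm

18.6 N/mm


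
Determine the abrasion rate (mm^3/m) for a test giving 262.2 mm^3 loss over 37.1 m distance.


Rate = volume_loss / distance
= 262.2 / 37.1
= 7.067 mm^3/m

7.067 mm^3/m


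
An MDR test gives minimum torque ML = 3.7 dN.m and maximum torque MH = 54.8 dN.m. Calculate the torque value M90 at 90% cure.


M90 = ML + 0.9 * (MH - ML)
M90 = 3.7 + 0.9 * (54.8 - 3.7)
M90 = 3.7 + 0.9 * 51.1
M90 = 49.69 dN.m

49.69 dN.m


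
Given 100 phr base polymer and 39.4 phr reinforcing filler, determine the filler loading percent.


Filler % = filler / (rubber + filler) * 100
= 39.4 / (100 + 39.4) * 100
= 39.4 / 139.4 * 100
= 28.26%

28.26%


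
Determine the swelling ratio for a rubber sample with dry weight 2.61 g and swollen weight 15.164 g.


Q = W_swollen / W_dry
Q = 15.164 / 2.61
Q = 5.81

Q = 5.81


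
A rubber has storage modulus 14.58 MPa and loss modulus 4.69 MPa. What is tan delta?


tan delta = E'' / E'
= 4.69 / 14.58
= 0.3217

tan delta = 0.3217


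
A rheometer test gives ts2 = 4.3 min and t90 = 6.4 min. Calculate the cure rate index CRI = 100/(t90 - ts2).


CRI = 100 / (t90 - ts2)
= 100 / (6.4 - 4.3)
= 100 / 2.1
= 47.62 min^-1

47.62 min^-1


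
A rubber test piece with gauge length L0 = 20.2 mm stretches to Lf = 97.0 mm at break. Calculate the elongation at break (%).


Elongation = (Lf - L0) / L0 * 100
= (97.0 - 20.2) / 20.2 * 100
= 76.8 / 20.2 * 100
= 380.2%

380.2%


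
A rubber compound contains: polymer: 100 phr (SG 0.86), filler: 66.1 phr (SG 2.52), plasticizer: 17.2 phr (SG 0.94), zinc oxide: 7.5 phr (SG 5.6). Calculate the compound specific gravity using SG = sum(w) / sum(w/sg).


Sum of weights = 190.8
Volume contributions:
  polymer: 100/0.86 = 116.2791
  filler: 66.1/2.52 = 26.2302
  plasticizer: 17.2/0.94 = 18.2979
  zinc oxide: 7.5/5.6 = 1.3393
Sum of volumes = 162.1464
SG = 190.8 / 162.1464 = 1.177

SG = 1.177


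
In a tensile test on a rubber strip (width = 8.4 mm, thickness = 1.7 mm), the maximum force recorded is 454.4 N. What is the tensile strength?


Area = width * thickness = 8.4 * 1.7 = 14.28 mm^2
TS = force / area = 454.4 / 14.28 = 31.82 MPa

31.82 MPa


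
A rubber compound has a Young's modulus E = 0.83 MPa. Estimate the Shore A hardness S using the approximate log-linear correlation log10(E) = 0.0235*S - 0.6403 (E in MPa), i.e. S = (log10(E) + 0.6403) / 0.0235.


log10(E) = 0.0235*S - 0.6403  =>  S = (log10(E) + 0.6403) / 0.0235
log10(0.83) = -0.080922
S = (-0.080922 + 0.6403) / 0.0235 = 0.559378 / 0.0235
S = 23.8

Shore A = 23.8


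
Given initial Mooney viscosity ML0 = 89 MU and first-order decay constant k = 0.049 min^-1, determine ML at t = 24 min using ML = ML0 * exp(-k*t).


ML = ML0 * exp(-k * t)
ML = 89 * exp(-0.049 * 24)
ML = 89 * 0.3085
ML = 27.46 MU

27.46 MU


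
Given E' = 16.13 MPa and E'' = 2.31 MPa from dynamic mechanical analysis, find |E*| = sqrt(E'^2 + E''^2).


|E*| = sqrt(E'^2 + E''^2)
= sqrt(16.13^2 + 2.31^2)
= sqrt(260.1769 + 5.3361)
= 16.295 MPa

16.295 MPa


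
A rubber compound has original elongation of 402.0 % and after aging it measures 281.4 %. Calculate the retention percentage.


Retention = aged / original * 100
= 281.4 / 402.0 * 100
= 70.0%

70.0%


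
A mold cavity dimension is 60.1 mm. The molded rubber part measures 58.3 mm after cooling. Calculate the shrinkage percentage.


Shrinkage = (mold - part) / mold * 100
= (60.1 - 58.3) / 60.1 * 100
= 1.8 / 60.1 * 100
= 3.0%

3.0%


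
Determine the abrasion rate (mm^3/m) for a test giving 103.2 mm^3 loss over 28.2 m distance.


Rate = volume_loss / distance
= 103.2 / 28.2
= 3.66 mm^3/m

3.66 mm^3/m


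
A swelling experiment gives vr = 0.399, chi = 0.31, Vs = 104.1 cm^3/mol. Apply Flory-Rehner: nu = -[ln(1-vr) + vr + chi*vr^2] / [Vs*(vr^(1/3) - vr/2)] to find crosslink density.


ln(1 - vr) = ln(1 - 0.399) = -0.5092
Numerator = -((-0.5092) + 0.399 + 0.31 * 0.399^2) = 0.0608
Denominator = 104.1 * (0.399^(1/3) - 0.399/2) = 55.8696
nu = 0.0608 / 55.8696 = 0.0011 mol/cm^3

0.0011 mol/cm^3


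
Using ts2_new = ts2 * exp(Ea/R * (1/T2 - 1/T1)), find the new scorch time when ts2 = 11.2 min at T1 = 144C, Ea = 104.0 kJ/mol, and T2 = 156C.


Convert temperatures: T1 = 144 + 273.15 = 417.15 K, T2 = 156 + 273.15 = 429.15 K
ts2_new = 11.2 * exp(104000 / 8.314 * (1/429.15 - 1/417.15))
1/T2 - 1/T1 = -6.7032e-05
ts2_new = 4.84 min

4.84 min


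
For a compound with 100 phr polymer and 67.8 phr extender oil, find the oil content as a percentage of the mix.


Oil % = oil / (100 + oil) * 100
= 67.8 / (100 + 67.8) * 100
= 67.8 / 167.8 * 100
= 40.41%

40.41%


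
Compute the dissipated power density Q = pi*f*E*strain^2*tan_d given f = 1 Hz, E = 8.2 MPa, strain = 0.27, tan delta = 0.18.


Q = pi * f * E * strain^2 * tan_d
= pi * 1 * 8.2 * 0.27^2 * 0.18
= pi * 1 * 8.2 * 0.0729 * 0.18
= 0.3380

Q = 0.3380


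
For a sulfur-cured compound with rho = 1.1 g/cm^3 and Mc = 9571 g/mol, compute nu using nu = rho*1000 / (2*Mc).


nu = rho * 1000 / (2 * Mc)
nu = 1.1 * 1000 / (2 * 9571)
nu = 1100.0 / 19142
nu = 0.0575 mol/L

0.0575 mol/L


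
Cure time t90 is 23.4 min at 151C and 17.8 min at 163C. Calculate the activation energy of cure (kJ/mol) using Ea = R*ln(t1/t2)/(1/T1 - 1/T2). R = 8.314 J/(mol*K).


T1 = 424.15 K, T2 = 436.15 K
1/T1 - 1/T2 = 6.4867e-05
ln(t1/t2) = ln(23.4/17.8) = 0.2735
Ea = 8.314 * 0.2735 / 6.4867e-05 = 35059.1271 J/mol
Ea = 35.06 kJ/mol

35.06 kJ/mol


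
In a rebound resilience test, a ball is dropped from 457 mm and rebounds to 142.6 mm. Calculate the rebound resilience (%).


Resilience = h_rebound / h_drop * 100
= 142.6 / 457 * 100
= 31.2%

31.2%


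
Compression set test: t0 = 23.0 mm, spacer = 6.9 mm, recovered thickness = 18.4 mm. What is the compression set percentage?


CS = (t0 - recovered) / (t0 - ts) * 100
= (23.0 - 18.4) / (23.0 - 6.9) * 100
= 4.6 / 16.1 * 100
= 28.6%

28.6%


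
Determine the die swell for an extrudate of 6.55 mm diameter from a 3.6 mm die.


Die swell ratio = D_extrudate / D_die
= 6.55 / 3.6
= 1.819

Die swell = 1.819


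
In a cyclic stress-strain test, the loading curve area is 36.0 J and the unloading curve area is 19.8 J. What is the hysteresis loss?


Hysteresis loss = loading - unloading
= 36.0 - 19.8
= 16.2 J

16.2 J


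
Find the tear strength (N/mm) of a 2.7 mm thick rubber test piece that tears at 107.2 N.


Tear strength = force / thickness
= 107.2 / 2.7
= 39.7 N/mm

39.7 N/mm


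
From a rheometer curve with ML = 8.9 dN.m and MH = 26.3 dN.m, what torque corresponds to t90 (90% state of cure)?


M90 = ML + 0.9 * (MH - ML)
M90 = 8.9 + 0.9 * (26.3 - 8.9)
M90 = 8.9 + 0.9 * 17.4
M90 = 24.56 dN.m

24.56 dN.m


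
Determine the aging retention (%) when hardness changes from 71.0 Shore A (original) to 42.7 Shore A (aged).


Retention = aged / original * 100
= 42.7 / 71.0 * 100
= 60.1%

60.1%


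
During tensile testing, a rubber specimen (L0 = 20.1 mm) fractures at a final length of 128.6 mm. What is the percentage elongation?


Elongation = (Lf - L0) / L0 * 100
= (128.6 - 20.1) / 20.1 * 100
= 108.5 / 20.1 * 100
= 539.8%

539.8%


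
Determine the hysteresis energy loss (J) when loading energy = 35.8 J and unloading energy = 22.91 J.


Hysteresis loss = loading - unloading
= 35.8 - 22.91
= 12.89 J

12.89 J


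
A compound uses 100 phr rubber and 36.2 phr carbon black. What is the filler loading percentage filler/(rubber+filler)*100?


Filler % = filler / (rubber + filler) * 100
= 36.2 / (100 + 36.2) * 100
= 36.2 / 136.2 * 100
= 26.58%

26.58%


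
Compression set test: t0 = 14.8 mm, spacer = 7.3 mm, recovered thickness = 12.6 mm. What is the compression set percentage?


CS = (t0 - recovered) / (t0 - ts) * 100
= (14.8 - 12.6) / (14.8 - 7.3) * 100
= 2.2 / 7.5 * 100
= 29.3%

29.3%


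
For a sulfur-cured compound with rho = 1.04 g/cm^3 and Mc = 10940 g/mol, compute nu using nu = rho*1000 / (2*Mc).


nu = rho * 1000 / (2 * Mc)
nu = 1.04 * 1000 / (2 * 10940)
nu = 1040.0 / 21880
nu = 0.0475 mol/L

0.0475 mol/L


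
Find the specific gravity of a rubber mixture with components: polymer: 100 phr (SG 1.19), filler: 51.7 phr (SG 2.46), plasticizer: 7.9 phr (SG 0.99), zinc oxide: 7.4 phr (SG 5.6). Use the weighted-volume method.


Sum of weights = 167.0
Volume contributions:
  polymer: 100/1.19 = 84.0336
  filler: 51.7/2.46 = 21.0163
  plasticizer: 7.9/0.99 = 7.9798
  zinc oxide: 7.4/5.6 = 1.3214
Sum of volumes = 114.3511
SG = 167.0 / 114.3511 = 1.46

SG = 1.46


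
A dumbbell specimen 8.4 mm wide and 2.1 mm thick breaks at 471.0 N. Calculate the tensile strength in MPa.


Area = width * thickness = 8.4 * 2.1 = 17.64 mm^2
TS = force / area = 471.0 / 17.64 = 26.7 MPa

26.7 MPa


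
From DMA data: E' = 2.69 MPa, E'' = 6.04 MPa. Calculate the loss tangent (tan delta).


tan delta = E'' / E'
= 6.04 / 2.69
= 2.2454

tan delta = 2.2454


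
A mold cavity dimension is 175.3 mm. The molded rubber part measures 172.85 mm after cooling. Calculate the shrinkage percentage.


Shrinkage = (mold - part) / mold * 100
= (175.3 - 172.85) / 175.3 * 100
= 2.45 / 175.3 * 100
= 1.4%

1.4%


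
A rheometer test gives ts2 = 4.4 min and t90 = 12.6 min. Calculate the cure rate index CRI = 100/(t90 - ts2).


CRI = 100 / (t90 - ts2)
= 100 / (12.6 - 4.4)
= 100 / 8.2
= 12.2 min^-1

12.2 min^-1


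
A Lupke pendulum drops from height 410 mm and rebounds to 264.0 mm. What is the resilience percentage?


Resilience = h_rebound / h_drop * 100
= 264.0 / 410 * 100
= 64.4%

64.4%


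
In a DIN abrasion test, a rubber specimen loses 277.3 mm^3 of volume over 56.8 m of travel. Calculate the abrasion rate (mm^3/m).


Rate = volume_loss / distance
= 277.3 / 56.8
= 4.882 mm^3/m

4.882 mm^3/m


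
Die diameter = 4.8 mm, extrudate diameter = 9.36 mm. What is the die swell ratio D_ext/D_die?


Die swell ratio = D_extrudate / D_die
= 9.36 / 4.8
= 1.95

Die swell = 1.95


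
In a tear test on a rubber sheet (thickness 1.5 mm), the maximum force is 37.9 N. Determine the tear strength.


Tear strength = force / thickness
= 37.9 / 1.5
= 25.27 N/mm

25.27 N/mm


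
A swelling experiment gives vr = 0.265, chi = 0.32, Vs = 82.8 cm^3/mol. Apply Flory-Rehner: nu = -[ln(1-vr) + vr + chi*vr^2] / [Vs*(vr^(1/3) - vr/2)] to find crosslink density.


ln(1 - vr) = ln(1 - 0.265) = -0.3079
Numerator = -((-0.3079) + 0.265 + 0.32 * 0.265^2) = 0.0204
Denominator = 82.8 * (0.265^(1/3) - 0.265/2) = 42.2128
nu = 0.0204 / 42.2128 = 4.8357e-04 mol/cm^3

4.8357e-04 mol/cm^3


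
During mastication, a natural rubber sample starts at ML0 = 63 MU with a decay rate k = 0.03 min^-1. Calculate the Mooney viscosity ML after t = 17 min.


ML = ML0 * exp(-k * t)
ML = 63 * exp(-0.03 * 17)
ML = 63 * 0.6005
ML = 37.83 MU

37.83 MU


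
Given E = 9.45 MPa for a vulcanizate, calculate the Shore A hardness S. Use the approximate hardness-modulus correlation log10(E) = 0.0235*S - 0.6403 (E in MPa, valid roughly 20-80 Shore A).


log10(E) = 0.0235*S - 0.6403  =>  S = (log10(E) + 0.6403) / 0.0235
log10(9.45) = 0.975432
S = (0.975432 + 0.6403) / 0.0235 = 1.615732 / 0.0235
S = 68.8

Shore A = 68.8


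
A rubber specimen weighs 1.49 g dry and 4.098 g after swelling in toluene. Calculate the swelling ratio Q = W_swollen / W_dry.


Q = W_swollen / W_dry
Q = 4.098 / 1.49
Q = 2.75

Q = 2.75


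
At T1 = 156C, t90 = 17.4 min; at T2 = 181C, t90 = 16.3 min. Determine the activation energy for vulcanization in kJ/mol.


T1 = 429.15 K, T2 = 454.15 K
1/T1 - 1/T2 = 1.2827e-04
ln(t1/t2) = ln(17.4/16.3) = 0.0653
Ea = 8.314 * 0.0653 / 1.2827e-04 = 4232.7784 J/mol
Ea = 4.23 kJ/mol

4.23 kJ/mol


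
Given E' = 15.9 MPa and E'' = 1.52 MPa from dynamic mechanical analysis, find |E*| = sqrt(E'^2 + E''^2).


|E*| = sqrt(E'^2 + E''^2)
= sqrt(15.9^2 + 1.52^2)
= sqrt(252.8100 + 2.3104)
= 15.972 MPa

15.972 MPa


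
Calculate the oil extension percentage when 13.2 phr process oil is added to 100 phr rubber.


Oil % = oil / (100 + oil) * 100
= 13.2 / (100 + 13.2) * 100
= 13.2 / 113.2 * 100
= 11.66%

11.66%


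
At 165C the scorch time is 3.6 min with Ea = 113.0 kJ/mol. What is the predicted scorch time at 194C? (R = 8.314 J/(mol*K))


Convert temperatures: T1 = 165 + 273.15 = 438.15 K, T2 = 194 + 273.15 = 467.15 K
ts2_new = 3.6 * exp(113000 / 8.314 * (1/467.15 - 1/438.15))
1/T2 - 1/T1 = -1.4168e-04
ts2_new = 0.52 min

0.52 min


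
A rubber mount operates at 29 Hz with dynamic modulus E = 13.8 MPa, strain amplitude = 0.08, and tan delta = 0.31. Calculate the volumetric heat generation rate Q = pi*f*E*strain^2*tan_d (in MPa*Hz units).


Q = pi * f * E * strain^2 * tan_d
= pi * 29 * 13.8 * 0.08^2 * 0.31
= pi * 29 * 13.8 * 0.0064 * 0.31
= 2.4944

Q = 2.4944


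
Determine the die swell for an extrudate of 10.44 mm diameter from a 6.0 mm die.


Die swell ratio = D_extrudate / D_die
= 10.44 / 6.0
= 1.74

Die swell = 1.74


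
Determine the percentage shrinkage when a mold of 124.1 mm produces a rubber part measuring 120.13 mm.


Shrinkage = (mold - part) / mold * 100
= (124.1 - 120.13) / 124.1 * 100
= 3.97 / 124.1 * 100
= 3.2%

3.2%


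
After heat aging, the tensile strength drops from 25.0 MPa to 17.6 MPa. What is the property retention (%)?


Retention = aged / original * 100
= 17.6 / 25.0 * 100
= 70.4%

70.4%


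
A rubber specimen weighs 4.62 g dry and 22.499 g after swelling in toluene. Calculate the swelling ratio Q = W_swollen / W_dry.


Q = W_swollen / W_dry
Q = 22.499 / 4.62
Q = 4.87

Q = 4.87


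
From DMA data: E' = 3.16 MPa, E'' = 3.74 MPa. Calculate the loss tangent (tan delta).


tan delta = E'' / E'
= 3.74 / 3.16
= 1.1835

tan delta = 1.1835


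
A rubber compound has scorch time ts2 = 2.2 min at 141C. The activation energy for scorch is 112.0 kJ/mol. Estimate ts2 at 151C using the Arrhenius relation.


Convert temperatures: T1 = 141 + 273.15 = 414.15 K, T2 = 151 + 273.15 = 424.15 K
ts2_new = 2.2 * exp(112000 / 8.314 * (1/424.15 - 1/414.15))
1/T2 - 1/T1 = -5.6928e-05
ts2_new = 1.02 min

1.02 min


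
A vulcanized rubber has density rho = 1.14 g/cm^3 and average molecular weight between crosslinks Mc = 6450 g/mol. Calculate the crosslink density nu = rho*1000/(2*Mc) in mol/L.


nu = rho * 1000 / (2 * Mc)
nu = 1.14 * 1000 / (2 * 6450)
nu = 1140.0 / 12900
nu = 0.0884 mol/L

0.0884 mol/L


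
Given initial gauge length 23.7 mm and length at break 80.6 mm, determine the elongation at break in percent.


Elongation = (Lf - L0) / L0 * 100
= (80.6 - 23.7) / 23.7 * 100
= 56.9 / 23.7 * 100
= 240.1%

240.1%


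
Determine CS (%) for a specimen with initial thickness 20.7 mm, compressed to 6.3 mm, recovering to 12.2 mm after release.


CS = (t0 - recovered) / (t0 - ts) * 100
= (20.7 - 12.2) / (20.7 - 6.3) * 100
= 8.5 / 14.4 * 100
= 59.0%

59.0%


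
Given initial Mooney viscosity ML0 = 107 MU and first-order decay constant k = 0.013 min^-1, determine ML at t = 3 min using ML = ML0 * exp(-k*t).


ML = ML0 * exp(-k * t)
ML = 107 * exp(-0.013 * 3)
ML = 107 * 0.9618
ML = 102.91 MU

102.91 MU


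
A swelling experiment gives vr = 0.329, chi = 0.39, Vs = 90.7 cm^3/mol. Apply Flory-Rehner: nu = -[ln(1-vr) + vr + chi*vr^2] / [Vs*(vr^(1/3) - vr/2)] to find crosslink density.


ln(1 - vr) = ln(1 - 0.329) = -0.3990
Numerator = -((-0.3990) + 0.329 + 0.39 * 0.329^2) = 0.0278
Denominator = 90.7 * (0.329^(1/3) - 0.329/2) = 47.6940
nu = 0.0278 / 47.6940 = 5.8230e-04 mol/cm^3

5.8230e-04 mol/cm^3


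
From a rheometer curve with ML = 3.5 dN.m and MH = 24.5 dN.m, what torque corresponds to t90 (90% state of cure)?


M90 = ML + 0.9 * (MH - ML)
M90 = 3.5 + 0.9 * (24.5 - 3.5)
M90 = 3.5 + 0.9 * 21.0
M90 = 22.4 dN.m

22.4 dN.m


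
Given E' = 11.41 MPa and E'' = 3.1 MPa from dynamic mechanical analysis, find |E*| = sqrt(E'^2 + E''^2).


|E*| = sqrt(E'^2 + E''^2)
= sqrt(11.41^2 + 3.1^2)
= sqrt(130.1881 + 9.6100)
= 11.824 MPa

11.824 MPa


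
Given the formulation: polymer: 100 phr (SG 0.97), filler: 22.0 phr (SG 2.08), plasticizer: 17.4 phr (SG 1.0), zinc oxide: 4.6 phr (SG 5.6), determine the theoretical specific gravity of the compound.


Sum of weights = 144.0
Volume contributions:
  polymer: 100/0.97 = 103.0928
  filler: 22.0/2.08 = 10.5769
  plasticizer: 17.4/1.0 = 17.4000
  zinc oxide: 4.6/5.6 = 0.8214
Sum of volumes = 131.8911
SG = 144.0 / 131.8911 = 1.092

SG = 1.092


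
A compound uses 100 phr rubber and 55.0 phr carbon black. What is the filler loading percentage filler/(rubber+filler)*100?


Filler % = filler / (rubber + filler) * 100
= 55.0 / (100 + 55.0) * 100
= 55.0 / 155.0 * 100
= 35.48%

35.48%


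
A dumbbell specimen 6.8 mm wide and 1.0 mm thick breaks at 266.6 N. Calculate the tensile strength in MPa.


Area = width * thickness = 6.8 * 1.0 = 6.8 mm^2
TS = force / area = 266.6 / 6.8 = 39.21 MPa

39.21 MPa


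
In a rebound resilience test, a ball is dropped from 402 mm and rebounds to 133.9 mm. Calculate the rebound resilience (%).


Resilience = h_rebound / h_drop * 100
= 133.9 / 402 * 100
= 33.3%

33.3%


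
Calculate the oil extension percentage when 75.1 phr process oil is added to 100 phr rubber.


Oil % = oil / (100 + oil) * 100
= 75.1 / (100 + 75.1) * 100
= 75.1 / 175.1 * 100
= 42.89%

42.89%


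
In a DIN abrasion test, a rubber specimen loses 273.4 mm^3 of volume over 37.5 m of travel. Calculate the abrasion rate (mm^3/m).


Rate = volume_loss / distance
= 273.4 / 37.5
= 7.291 mm^3/m

7.291 mm^3/m


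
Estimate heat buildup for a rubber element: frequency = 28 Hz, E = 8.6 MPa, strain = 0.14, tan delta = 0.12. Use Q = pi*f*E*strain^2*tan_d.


Q = pi * f * E * strain^2 * tan_d
= pi * 28 * 8.6 * 0.14^2 * 0.12
= pi * 28 * 8.6 * 0.0196 * 0.12
= 1.7793

Q = 1.7793


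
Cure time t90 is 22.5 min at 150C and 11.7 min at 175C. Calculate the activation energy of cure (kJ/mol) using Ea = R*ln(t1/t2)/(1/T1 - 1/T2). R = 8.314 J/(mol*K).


T1 = 423.15 K, T2 = 448.15 K
1/T1 - 1/T2 = 1.3183e-04
ln(t1/t2) = ln(22.5/11.7) = 0.6539
Ea = 8.314 * 0.6539 / 1.3183e-04 = 41239.8116 J/mol
Ea = 41.24 kJ/mol

41.24 kJ/mol


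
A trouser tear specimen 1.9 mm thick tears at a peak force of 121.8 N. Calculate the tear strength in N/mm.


Tear strength = force / thickness
= 121.8 / 1.9
= 64.11 N/mm

64.11 N/mm


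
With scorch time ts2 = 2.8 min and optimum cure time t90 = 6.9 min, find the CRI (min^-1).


CRI = 100 / (t90 - ts2)
= 100 / (6.9 - 2.8)
= 100 / 4.1
= 24.39 min^-1

24.39 min^-1


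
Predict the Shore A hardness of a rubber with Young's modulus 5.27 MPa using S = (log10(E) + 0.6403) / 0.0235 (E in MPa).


log10(E) = 0.0235*S - 0.6403  =>  S = (log10(E) + 0.6403) / 0.0235
log10(5.27) = 0.721811
S = (0.721811 + 0.6403) / 0.0235 = 1.362111 / 0.0235
S = 58.0

Shore A = 58.0


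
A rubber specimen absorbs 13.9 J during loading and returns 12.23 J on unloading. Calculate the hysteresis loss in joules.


Hysteresis loss = loading - unloading
= 13.9 - 12.23
= 1.67 J

1.67 J


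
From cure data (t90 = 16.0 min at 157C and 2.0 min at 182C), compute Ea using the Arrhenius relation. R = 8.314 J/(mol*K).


T1 = 430.15 K, T2 = 455.15 K
1/T1 - 1/T2 = 1.2769e-04
ln(t1/t2) = ln(16.0/2.0) = 2.0794
Ea = 8.314 * 2.0794 / 1.2769e-04 = 135391.4382 J/mol
Ea = 135.39 kJ/mol

135.39 kJ/mol


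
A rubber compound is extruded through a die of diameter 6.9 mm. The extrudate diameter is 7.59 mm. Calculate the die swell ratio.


Die swell ratio = D_extrudate / D_die
= 7.59 / 6.9
= 1.1

Die swell = 1.1


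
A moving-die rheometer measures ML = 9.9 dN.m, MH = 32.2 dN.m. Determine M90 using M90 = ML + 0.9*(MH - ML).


M90 = ML + 0.9 * (MH - ML)
M90 = 9.9 + 0.9 * (32.2 - 9.9)
M90 = 9.9 + 0.9 * 22.3
M90 = 29.97 dN.m

29.97 dN.m


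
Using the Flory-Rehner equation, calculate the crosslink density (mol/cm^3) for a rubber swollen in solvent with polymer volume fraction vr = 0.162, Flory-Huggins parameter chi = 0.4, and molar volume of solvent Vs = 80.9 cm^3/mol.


ln(1 - vr) = ln(1 - 0.162) = -0.1767
Numerator = -((-0.1767) + 0.162 + 0.4 * 0.162^2) = 0.0042
Denominator = 80.9 * (0.162^(1/3) - 0.162/2) = 37.5486
nu = 0.0042 / 37.5486 = 1.1291e-04 mol/cm^3

1.1291e-04 mol/cm^3


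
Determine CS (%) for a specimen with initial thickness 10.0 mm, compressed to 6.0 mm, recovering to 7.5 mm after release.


CS = (t0 - recovered) / (t0 - ts) * 100
= (10.0 - 7.5) / (10.0 - 6.0) * 100
= 2.5 / 4.0 * 100
= 62.5%

62.5%


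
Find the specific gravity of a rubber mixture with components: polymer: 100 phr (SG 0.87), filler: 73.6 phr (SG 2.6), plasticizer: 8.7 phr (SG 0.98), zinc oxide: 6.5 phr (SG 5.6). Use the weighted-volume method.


Sum of weights = 188.8
Volume contributions:
  polymer: 100/0.87 = 114.9425
  filler: 73.6/2.6 = 28.3077
  plasticizer: 8.7/0.98 = 8.8776
  zinc oxide: 6.5/5.6 = 1.1607
Sum of volumes = 153.2885
SG = 188.8 / 153.2885 = 1.232

SG = 1.232


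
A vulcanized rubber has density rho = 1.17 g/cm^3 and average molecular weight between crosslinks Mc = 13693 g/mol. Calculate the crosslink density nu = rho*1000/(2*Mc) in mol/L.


nu = rho * 1000 / (2 * Mc)
nu = 1.17 * 1000 / (2 * 13693)
nu = 1170.0 / 27386
nu = 0.0427 mol/L

0.0427 mol/L


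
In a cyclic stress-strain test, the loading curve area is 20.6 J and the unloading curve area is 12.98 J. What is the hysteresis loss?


Hysteresis loss = loading - unloading
= 20.6 - 12.98
= 7.62 J

7.62 J


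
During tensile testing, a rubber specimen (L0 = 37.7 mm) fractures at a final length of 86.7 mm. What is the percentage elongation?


Elongation = (Lf - L0) / L0 * 100
= (86.7 - 37.7) / 37.7 * 100
= 49.0 / 37.7 * 100
= 130.0%

130.0%


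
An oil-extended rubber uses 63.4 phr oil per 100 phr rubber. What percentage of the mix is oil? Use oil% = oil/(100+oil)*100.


Oil % = oil / (100 + oil) * 100
= 63.4 / (100 + 63.4) * 100
= 63.4 / 163.4 * 100
= 38.8%

38.8%


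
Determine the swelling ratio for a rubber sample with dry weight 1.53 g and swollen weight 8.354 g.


Q = W_swollen / W_dry
Q = 8.354 / 1.53
Q = 5.46

Q = 5.46


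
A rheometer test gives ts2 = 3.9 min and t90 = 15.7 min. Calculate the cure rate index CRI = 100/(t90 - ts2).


CRI = 100 / (t90 - ts2)
= 100 / (15.7 - 3.9)
= 100 / 11.8
= 8.47 min^-1

8.47 min^-1


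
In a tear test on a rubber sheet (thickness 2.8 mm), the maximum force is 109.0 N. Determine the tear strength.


Tear strength = force / thickness
= 109.0 / 2.8
= 38.93 N/mm

38.93 N/mm


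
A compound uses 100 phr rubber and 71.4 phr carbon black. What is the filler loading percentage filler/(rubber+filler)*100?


Filler % = filler / (rubber + filler) * 100
= 71.4 / (100 + 71.4) * 100
= 71.4 / 171.4 * 100
= 41.66%

41.66%


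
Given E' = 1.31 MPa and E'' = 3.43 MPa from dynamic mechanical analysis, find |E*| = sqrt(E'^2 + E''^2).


|E*| = sqrt(E'^2 + E''^2)
= sqrt(1.31^2 + 3.43^2)
= sqrt(1.7161 + 11.7649)
= 3.672 MPa

3.672 MPa


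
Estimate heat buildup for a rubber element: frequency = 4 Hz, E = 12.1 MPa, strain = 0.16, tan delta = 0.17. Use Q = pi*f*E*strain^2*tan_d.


Q = pi * f * E * strain^2 * tan_d
= pi * 4 * 12.1 * 0.16^2 * 0.17
= pi * 4 * 12.1 * 0.0256 * 0.17
= 0.6617

Q = 0.6617


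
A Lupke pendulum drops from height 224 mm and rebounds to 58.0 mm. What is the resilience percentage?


Resilience = h_rebound / h_drop * 100
= 58.0 / 224 * 100
= 25.9%

25.9%


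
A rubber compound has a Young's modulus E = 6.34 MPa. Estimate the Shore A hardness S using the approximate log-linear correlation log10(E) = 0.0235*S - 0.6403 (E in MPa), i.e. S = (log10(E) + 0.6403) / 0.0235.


log10(E) = 0.0235*S - 0.6403  =>  S = (log10(E) + 0.6403) / 0.0235
log10(6.34) = 0.802089
S = (0.802089 + 0.6403) / 0.0235 = 1.442389 / 0.0235
S = 61.4

Shore A = 61.4


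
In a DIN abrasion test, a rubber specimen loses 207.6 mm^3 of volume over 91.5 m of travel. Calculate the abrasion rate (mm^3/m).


Rate = volume_loss / distance
= 207.6 / 91.5
= 2.269 mm^3/m

2.269 mm^3/m


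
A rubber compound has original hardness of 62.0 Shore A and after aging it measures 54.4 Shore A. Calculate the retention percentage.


Retention = aged / original * 100
= 54.4 / 62.0 * 100
= 87.7%

87.7%


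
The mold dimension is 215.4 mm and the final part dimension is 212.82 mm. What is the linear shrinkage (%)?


Shrinkage = (mold - part) / mold * 100
= (215.4 - 212.82) / 215.4 * 100
= 2.58 / 215.4 * 100
= 1.2%

1.2%


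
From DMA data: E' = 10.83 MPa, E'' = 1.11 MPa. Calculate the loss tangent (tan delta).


tan delta = E'' / E'
= 1.11 / 10.83
= 0.1025

tan delta = 0.1025


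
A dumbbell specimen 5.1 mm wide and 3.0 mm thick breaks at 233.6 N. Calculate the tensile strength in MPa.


Area = width * thickness = 5.1 * 3.0 = 15.3 mm^2
TS = force / area = 233.6 / 15.3 = 15.27 MPa

15.27 MPa


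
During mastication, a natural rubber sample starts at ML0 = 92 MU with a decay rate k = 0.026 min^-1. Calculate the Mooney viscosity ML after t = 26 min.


ML = ML0 * exp(-k * t)
ML = 92 * exp(-0.026 * 26)
ML = 92 * 0.5086
ML = 46.8 MU

46.8 MU


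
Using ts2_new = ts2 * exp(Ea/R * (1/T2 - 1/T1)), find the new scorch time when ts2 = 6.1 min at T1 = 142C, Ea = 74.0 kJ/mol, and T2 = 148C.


Convert temperatures: T1 = 142 + 273.15 = 415.15 K, T2 = 148 + 273.15 = 421.15 K
ts2_new = 6.1 * exp(74000 / 8.314 * (1/421.15 - 1/415.15))
1/T2 - 1/T1 = -3.4317e-05
ts2_new = 4.49 min

4.49 min


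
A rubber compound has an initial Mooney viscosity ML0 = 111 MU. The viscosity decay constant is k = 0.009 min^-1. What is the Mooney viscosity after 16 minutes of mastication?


ML = ML0 * exp(-k * t)
ML = 111 * exp(-0.009 * 16)
ML = 111 * 0.8659
ML = 96.11 MU

96.11 MU


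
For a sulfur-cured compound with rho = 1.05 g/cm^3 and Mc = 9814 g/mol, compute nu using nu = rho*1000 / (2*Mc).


nu = rho * 1000 / (2 * Mc)
nu = 1.05 * 1000 / (2 * 9814)
nu = 1050.0 / 19628
nu = 0.0535 mol/L

0.0535 mol/L


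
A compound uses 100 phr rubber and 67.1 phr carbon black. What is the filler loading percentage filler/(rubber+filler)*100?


Filler % = filler / (rubber + filler) * 100
= 67.1 / (100 + 67.1) * 100
= 67.1 / 167.1 * 100
= 40.16%

40.16%


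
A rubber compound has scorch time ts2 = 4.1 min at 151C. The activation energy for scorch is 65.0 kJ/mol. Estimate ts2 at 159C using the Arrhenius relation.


Convert temperatures: T1 = 151 + 273.15 = 424.15 K, T2 = 159 + 273.15 = 432.15 K
ts2_new = 4.1 * exp(65000 / 8.314 * (1/432.15 - 1/424.15))
1/T2 - 1/T1 = -4.3645e-05
ts2_new = 2.91 min

2.91 min


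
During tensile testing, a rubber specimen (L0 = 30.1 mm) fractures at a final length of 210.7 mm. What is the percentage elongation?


Elongation = (Lf - L0) / L0 * 100
= (210.7 - 30.1) / 30.1 * 100
= 180.6 / 30.1 * 100
= 600.0%

600.0%


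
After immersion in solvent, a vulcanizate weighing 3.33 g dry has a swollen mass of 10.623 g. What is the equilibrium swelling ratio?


Q = W_swollen / W_dry
Q = 10.623 / 3.33
Q = 3.19

Q = 3.19


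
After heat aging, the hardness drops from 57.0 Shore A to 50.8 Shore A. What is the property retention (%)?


Retention = aged / original * 100
= 50.8 / 57.0 * 100
= 89.1%

89.1%


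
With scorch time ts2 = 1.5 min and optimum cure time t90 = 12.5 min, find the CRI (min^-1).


CRI = 100 / (t90 - ts2)
= 100 / (12.5 - 1.5)
= 100 / 11.0
= 9.09 min^-1

9.09 min^-1


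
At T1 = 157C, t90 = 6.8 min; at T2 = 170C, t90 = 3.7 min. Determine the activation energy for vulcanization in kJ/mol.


T1 = 430.15 K, T2 = 443.15 K
1/T1 - 1/T2 = 6.8198e-05
ln(t1/t2) = ln(6.8/3.7) = 0.6086
Ea = 8.314 * 0.6086 / 6.8198e-05 = 74192.8429 J/mol
Ea = 74.19 kJ/mol

74.19 kJ/mol


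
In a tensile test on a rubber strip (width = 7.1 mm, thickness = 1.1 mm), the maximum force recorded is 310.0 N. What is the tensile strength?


Area = width * thickness = 7.1 * 1.1 = 7.81 mm^2
TS = force / area = 310.0 / 7.81 = 39.69 MPa

39.69 MPa


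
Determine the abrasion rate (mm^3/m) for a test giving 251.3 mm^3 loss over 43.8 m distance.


Rate = volume_loss / distance
= 251.3 / 43.8
= 5.737 mm^3/m

5.737 mm^3/m


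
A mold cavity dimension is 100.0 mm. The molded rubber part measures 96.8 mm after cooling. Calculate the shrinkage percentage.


Shrinkage = (mold - part) / mold * 100
= (100.0 - 96.8) / 100.0 * 100
= 3.2 / 100.0 * 100
= 3.2%

3.2%


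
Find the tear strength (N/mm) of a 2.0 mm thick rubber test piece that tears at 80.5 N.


Tear strength = force / thickness
= 80.5 / 2.0
= 40.25 N/mm

40.25 N/mm


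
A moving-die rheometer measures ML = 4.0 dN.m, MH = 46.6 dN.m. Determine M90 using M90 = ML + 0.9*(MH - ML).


M90 = ML + 0.9 * (MH - ML)
M90 = 4.0 + 0.9 * (46.6 - 4.0)
M90 = 4.0 + 0.9 * 42.6
M90 = 42.34 dN.m

42.34 dN.m


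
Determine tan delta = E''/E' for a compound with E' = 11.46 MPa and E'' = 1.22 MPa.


tan delta = E'' / E'
= 1.22 / 11.46
= 0.1065

tan delta = 0.1065


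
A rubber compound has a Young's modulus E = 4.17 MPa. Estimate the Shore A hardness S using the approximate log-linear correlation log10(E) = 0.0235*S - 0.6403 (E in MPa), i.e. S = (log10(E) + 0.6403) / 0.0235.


log10(E) = 0.0235*S - 0.6403  =>  S = (log10(E) + 0.6403) / 0.0235
log10(4.17) = 0.620136
S = (0.620136 + 0.6403) / 0.0235 = 1.260436 / 0.0235
S = 53.6

Shore A = 53.6


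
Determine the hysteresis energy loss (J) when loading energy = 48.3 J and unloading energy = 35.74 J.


Hysteresis loss = loading - unloading
= 48.3 - 35.74
= 12.56 J

12.56 J


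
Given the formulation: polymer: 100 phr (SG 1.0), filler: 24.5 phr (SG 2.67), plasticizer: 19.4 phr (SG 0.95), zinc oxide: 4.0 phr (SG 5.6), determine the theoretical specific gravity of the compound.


Sum of weights = 147.9
Volume contributions:
  polymer: 100/1.0 = 100.0000
  filler: 24.5/2.67 = 9.1760
  plasticizer: 19.4/0.95 = 20.4211
  zinc oxide: 4.0/5.6 = 0.7143
Sum of volumes = 130.3114
SG = 147.9 / 130.3114 = 1.135

SG = 1.135


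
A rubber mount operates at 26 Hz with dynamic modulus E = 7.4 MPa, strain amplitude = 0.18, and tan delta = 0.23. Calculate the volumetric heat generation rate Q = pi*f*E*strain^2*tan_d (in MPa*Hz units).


Q = pi * f * E * strain^2 * tan_d
= pi * 26 * 7.4 * 0.18^2 * 0.23
= pi * 26 * 7.4 * 0.0324 * 0.23
= 4.5043

Q = 4.5043


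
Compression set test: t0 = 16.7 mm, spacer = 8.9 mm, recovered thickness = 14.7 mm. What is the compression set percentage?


CS = (t0 - recovered) / (t0 - ts) * 100
= (16.7 - 14.7) / (16.7 - 8.9) * 100
= 2.0 / 7.8 * 100
= 25.6%

25.6%


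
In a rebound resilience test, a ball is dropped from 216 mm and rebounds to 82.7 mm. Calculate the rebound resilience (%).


Resilience = h_rebound / h_drop * 100
= 82.7 / 216 * 100
= 38.3%

38.3%


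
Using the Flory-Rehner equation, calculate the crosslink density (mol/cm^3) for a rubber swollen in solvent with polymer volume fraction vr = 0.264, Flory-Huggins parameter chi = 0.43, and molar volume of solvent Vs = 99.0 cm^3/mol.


ln(1 - vr) = ln(1 - 0.264) = -0.3065
Numerator = -((-0.3065) + 0.264 + 0.43 * 0.264^2) = 0.0126
Denominator = 99.0 * (0.264^(1/3) - 0.264/2) = 50.4412
nu = 0.0126 / 50.4412 = 2.4892e-04 mol/cm^3

2.4892e-04 mol/cm^3


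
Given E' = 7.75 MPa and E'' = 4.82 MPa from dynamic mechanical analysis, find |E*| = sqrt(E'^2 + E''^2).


|E*| = sqrt(E'^2 + E''^2)
= sqrt(7.75^2 + 4.82^2)
= sqrt(60.0625 + 23.2324)
= 9.127 MPa

9.127 MPa


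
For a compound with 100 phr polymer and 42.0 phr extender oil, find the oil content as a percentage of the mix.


Oil % = oil / (100 + oil) * 100
= 42.0 / (100 + 42.0) * 100
= 42.0 / 142.0 * 100
= 29.58%

29.58%


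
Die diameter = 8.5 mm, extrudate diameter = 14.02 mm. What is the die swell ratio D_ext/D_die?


Die swell ratio = D_extrudate / D_die
= 14.02 / 8.5
= 1.649

Die swell = 1.649


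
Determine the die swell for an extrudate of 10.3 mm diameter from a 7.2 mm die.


Die swell ratio = D_extrudate / D_die
= 10.3 / 7.2
= 1.431

Die swell = 1.431
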